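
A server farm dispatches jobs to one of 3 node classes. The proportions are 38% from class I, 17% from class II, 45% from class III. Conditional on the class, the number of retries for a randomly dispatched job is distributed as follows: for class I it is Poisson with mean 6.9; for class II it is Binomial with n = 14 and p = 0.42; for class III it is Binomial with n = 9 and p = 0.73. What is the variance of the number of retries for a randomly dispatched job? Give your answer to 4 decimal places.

4.1223

Per component, I: μ=6.9, E[X²]=54.51; II: μ=5.88, E[X²]=37.9848; III: μ=6.57, E[X²]=44.9388.
E[X] = 0.38·6.9 + 0.17·5.88 + 0.45·6.57 = 6.5781.
E[X²] = 0.38·54.51 + 0.17·37.9848 + 0.45·44.9388 = 47.3937.
Var(X) = E[X²] − (E[X])² = 47.3937 − 43.2714 = 4.12228.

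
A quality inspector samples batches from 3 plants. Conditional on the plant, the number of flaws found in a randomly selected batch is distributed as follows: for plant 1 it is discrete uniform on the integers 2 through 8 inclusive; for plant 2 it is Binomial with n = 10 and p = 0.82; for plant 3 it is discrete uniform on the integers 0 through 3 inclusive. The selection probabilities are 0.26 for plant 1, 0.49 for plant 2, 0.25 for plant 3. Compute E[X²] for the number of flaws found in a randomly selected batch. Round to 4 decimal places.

For each component E[X²] = Var + (mean)², giving 1: 29; 2: 68.716; 3: 3.5.
Overall E[X²] = 0.26·29 + 0.49·68.716 + 0.25·3.5 = 42.0858.

42.0858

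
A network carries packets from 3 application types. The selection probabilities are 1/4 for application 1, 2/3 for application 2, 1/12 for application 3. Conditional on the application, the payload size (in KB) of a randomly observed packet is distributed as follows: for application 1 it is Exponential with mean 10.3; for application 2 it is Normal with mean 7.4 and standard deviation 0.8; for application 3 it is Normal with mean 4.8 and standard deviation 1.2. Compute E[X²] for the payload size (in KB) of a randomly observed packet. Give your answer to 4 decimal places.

92.0183

For each component E[X²] = Var + (mean)², giving 1: 212.18; 2: 55.4; 3: 24.48.
Overall E[X²] = 0.25·212.18 + 0.666667·55.4 + 0.0833333·24.48 = 92.0183.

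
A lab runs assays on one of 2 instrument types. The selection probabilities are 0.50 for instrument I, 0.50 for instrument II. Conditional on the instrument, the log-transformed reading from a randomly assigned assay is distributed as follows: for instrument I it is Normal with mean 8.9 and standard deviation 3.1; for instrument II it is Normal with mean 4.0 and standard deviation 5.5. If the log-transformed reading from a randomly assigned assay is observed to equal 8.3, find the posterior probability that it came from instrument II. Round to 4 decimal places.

0.2973

Likelihoods f(8.3 | ·): I: 0.126303; II: 0.0534341.
Posterior ∝ prior × likelihood. Numerator for II: 0.5·0.0534341 = 0.026717.
Normalizing constant: 0.5·0.126303 + 0.5·0.0534341 = 0.0898686.
P(II | observation) = 0.026717 / 0.0898686 = 0.29729.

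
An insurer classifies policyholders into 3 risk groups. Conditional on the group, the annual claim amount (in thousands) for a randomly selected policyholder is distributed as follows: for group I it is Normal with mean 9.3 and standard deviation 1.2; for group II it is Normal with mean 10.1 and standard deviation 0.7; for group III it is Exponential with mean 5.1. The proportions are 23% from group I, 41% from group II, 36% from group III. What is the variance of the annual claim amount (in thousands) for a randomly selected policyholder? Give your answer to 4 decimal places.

15.1066

Per component, I: μ=9.3, E[X²]=87.93; II: μ=10.1, E[X²]=102.5; III: μ=5.1, E[X²]=52.02.
E[X] = 0.23·9.3 + 0.41·10.1 + 0.36·5.1 = 8.116.
E[X²] = 0.23·87.93 + 0.41·102.5 + 0.36·52.02 = 80.9761.
Var(X) = E[X²] − (E[X])² = 80.9761 − 65.8695 = 15.1066.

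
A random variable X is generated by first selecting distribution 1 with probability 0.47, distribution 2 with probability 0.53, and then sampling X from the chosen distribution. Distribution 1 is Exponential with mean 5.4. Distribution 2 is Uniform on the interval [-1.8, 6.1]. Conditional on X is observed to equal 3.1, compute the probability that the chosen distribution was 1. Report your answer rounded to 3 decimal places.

0.422

Likelihoods f(3.1 | ·): 1: 0.104301; 2: 0.126582.
Posterior ∝ prior × likelihood. Numerator for 1: 0.47·0.104301 = 0.0490215.
Normalizing constant: 0.47·0.104301 + 0.53·0.126582 = 0.11611.
P(1 | observation) = 0.0490215 / 0.11611 = 0.422199.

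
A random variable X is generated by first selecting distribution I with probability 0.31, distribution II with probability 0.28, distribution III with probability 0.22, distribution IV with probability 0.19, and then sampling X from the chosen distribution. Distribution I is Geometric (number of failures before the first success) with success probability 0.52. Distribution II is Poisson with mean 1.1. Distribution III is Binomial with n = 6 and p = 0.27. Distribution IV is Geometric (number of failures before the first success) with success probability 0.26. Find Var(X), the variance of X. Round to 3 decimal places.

Per component, I: μ=0.923077, E[X²]=2.62722; II: μ=1.1, E[X²]=2.31; III: μ=1.62, E[X²]=3.807; IV: μ=2.84615, E[X²]=19.0473.
E[X] = 0.31·0.923077 + 0.28·1.1 + 0.22·1.62 + 0.19·2.84615 = 1.49132.
E[X²] = 0.31·2.62722 + 0.28·2.31 + 0.22·3.807 + 0.19·19.0473 = 5.91777.
Var(X) = E[X²] − (E[X])² = 5.91777 − 2.22404 = 3.69373.

3.694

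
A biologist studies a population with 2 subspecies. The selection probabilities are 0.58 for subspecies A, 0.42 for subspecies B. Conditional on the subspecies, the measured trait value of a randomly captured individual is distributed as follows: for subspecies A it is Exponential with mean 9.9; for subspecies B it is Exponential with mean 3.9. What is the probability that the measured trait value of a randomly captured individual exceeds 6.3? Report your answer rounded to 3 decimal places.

Conditional on each subspecies, P(X > 6.3): A: 0.529213; B: 0.198814.
By total probability, P(X > 6.3) = 0.58·0.529213 + 0.42·0.198814 = 0.390446.

0.390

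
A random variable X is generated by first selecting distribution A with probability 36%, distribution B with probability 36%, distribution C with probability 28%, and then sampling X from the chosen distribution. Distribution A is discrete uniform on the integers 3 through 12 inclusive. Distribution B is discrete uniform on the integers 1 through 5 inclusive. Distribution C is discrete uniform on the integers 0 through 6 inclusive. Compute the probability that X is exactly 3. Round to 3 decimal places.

0.148

Conditional on each component, P(X = 3): A: 0.1; B: 0.2; C: 0.142857.
By total probability, P(X = 3) = 0.36·0.1 + 0.36·0.2 + 0.28·0.142857 = 0.148.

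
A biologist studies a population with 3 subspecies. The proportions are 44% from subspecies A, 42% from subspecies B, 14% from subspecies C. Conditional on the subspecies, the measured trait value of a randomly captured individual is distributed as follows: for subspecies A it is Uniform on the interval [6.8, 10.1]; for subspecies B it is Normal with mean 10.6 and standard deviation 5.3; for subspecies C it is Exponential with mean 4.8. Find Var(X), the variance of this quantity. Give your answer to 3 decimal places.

19.076

Per component, A: μ=8.45, E[X²]=72.31; B: μ=10.6, E[X²]=140.45; C: μ=4.8, E[X²]=46.08.
E[X] = 0.44·8.45 + 0.42·10.6 + 0.14·4.8 = 8.842.
E[X²] = 0.44·72.31 + 0.42·140.45 + 0.14·46.08 = 97.2566.
Var(X) = E[X²] − (E[X])² = 97.2566 − 78.181 = 19.0756.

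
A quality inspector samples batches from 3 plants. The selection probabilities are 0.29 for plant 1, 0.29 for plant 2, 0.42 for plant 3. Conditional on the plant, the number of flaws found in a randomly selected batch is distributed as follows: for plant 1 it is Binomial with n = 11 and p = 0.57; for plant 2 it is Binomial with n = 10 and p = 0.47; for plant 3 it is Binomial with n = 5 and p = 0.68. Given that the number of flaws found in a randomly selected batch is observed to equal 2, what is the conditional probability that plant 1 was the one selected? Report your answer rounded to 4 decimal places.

0.0309

Likelihoods P(X=2 | ·): 1: 0.00898108; 2: 0.0618892; 3: 0.151519.
Posterior ∝ prior × likelihood. Numerator for 1: 0.29·0.00898108 = 0.00260451.
Normalizing constant: 0.29·0.00898108 + 0.29·0.0618892 + 0.42·0.151519 = 0.0841905.
P(1 | observation) = 0.00260451 / 0.0841905 = 0.030936.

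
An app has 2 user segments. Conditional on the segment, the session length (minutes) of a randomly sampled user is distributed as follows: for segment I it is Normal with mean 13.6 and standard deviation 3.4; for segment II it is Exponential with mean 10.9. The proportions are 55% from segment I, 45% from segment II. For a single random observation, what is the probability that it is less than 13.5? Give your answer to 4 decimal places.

Conditional on each segment, P(X < 13.5): I: 0.488268; II: 0.710191.
By total probability, P(X < 13.5) = 0.55·0.488268 + 0.45·0.710191 = 0.588133.

0.5881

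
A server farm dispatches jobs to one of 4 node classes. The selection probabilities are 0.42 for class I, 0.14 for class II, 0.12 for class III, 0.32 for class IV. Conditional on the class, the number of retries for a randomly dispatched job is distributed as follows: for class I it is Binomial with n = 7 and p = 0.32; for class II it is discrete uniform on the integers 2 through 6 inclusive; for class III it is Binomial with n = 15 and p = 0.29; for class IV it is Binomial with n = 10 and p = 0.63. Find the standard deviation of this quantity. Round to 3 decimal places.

Per component, I: μ=2.24, E[X²]=6.5408; II: μ=4, E[X²]=18; III: μ=4.35, E[X²]=22.011; IV: μ=6.3, E[X²]=42.021.
E[X] = 0.42·2.24 + 0.14·4 + 0.12·4.35 + 0.32·6.3 = 4.0388.
E[X²] = 0.42·6.5408 + 0.14·18 + 0.12·22.011 + 0.32·42.021 = 21.3552.
Var(X) = E[X²] − (E[X])² = 21.3552 − 16.3119 = 5.04327.
SD(X) = √5.04327 = 2.24572.

2.246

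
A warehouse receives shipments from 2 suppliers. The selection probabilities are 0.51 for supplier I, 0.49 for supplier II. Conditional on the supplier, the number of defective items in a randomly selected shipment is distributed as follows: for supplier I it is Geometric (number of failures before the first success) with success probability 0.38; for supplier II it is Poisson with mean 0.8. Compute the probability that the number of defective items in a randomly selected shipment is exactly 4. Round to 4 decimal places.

Conditional on each supplier, P(X = 4): I: 0.0561501; II: 0.00766855.
By total probability, P(X = 4) = 0.51·0.0561501 + 0.49·0.00766855 = 0.0323941.

0.0324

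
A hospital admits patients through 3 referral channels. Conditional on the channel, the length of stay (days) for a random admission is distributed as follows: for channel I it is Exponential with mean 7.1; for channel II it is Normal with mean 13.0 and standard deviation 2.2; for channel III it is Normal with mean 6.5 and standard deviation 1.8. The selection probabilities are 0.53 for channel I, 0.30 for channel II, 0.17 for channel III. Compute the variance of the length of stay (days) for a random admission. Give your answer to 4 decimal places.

Per component, I: μ=7.1, E[X²]=100.82; II: μ=13, E[X²]=173.84; III: μ=6.5, E[X²]=45.49.
E[X] = 0.53·7.1 + 0.3·13 + 0.17·6.5 = 8.768.
E[X²] = 0.53·100.82 + 0.3·173.84 + 0.17·45.49 = 113.32.
Var(X) = E[X²] − (E[X])² = 113.32 − 76.8778 = 36.4421.

36.4421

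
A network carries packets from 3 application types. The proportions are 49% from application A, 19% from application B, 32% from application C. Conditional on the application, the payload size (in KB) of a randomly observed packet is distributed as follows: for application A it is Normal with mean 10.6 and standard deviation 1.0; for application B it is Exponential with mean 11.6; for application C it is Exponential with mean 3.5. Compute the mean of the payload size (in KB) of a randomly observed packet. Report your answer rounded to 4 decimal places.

8.5180

Component means — A: 10.6; B: 11.6; C: 3.5.
E[X] = 0.49·10.6 + 0.19·11.6 + 0.32·3.5 = 8.518.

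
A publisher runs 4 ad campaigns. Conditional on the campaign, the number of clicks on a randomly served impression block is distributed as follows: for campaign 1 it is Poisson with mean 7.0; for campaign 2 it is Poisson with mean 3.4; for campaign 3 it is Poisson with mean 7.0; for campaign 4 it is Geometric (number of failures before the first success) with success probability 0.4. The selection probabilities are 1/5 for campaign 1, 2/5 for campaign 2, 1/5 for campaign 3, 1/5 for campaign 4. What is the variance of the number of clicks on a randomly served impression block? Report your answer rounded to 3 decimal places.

Per component, 1: μ=7, E[X²]=56; 2: μ=3.4, E[X²]=14.96; 3: μ=7, E[X²]=56; 4: μ=1.5, E[X²]=6.
E[X] = 0.2·7 + 0.4·3.4 + 0.2·7 + 0.2·1.5 = 4.46.
E[X²] = 0.2·56 + 0.4·14.96 + 0.2·56 + 0.2·6 = 29.584.
Var(X) = E[X²] − (E[X])² = 29.584 − 19.8916 = 9.6924.

9.692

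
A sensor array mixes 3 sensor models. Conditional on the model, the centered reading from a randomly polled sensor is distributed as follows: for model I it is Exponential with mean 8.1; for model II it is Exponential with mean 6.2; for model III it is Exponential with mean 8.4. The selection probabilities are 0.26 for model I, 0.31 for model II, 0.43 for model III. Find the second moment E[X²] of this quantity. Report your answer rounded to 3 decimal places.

118.632

For each component E[X²] = Var + (mean)², giving I: 131.22; II: 76.88; III: 141.12.
Overall E[X²] = 0.26·131.22 + 0.31·76.88 + 0.43·141.12 = 118.632.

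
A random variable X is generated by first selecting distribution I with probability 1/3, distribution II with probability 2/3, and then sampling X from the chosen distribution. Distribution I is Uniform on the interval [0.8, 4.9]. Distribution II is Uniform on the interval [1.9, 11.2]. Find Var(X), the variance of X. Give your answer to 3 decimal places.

Per component, I: μ=2.85, E[X²]=9.52333; II: μ=6.55, E[X²]=50.11.
E[X] = 0.333333·2.85 + 0.666667·6.55 = 5.31667.
E[X²] = 0.333333·9.52333 + 0.666667·50.11 = 36.5811.
Var(X) = E[X²] − (E[X])² = 36.5811 − 28.2669 = 8.31417.

8.314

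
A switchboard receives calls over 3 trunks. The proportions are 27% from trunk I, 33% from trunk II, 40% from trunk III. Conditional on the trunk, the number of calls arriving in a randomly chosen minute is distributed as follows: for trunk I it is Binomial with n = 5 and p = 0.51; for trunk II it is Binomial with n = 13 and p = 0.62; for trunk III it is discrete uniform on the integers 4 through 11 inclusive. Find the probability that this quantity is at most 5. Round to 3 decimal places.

Conditional on each trunk, P(X ≤ 5): I: 1; II: 0.0737896; III: 0.25.
By total probability, P(X ≤ 5) = 0.27·1 + 0.33·0.0737896 + 0.4·0.25 = 0.394351.

0.394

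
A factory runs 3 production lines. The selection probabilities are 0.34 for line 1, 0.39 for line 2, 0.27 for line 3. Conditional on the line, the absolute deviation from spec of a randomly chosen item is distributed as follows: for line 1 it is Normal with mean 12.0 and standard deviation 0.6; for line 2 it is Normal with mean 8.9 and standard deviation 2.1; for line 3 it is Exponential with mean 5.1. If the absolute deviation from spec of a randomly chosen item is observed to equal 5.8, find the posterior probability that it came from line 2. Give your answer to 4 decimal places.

Likelihoods f(5.8 | ·): 1: 4.32772e-24; 2: 0.0638994; 3: 0.062882.
Posterior ∝ prior × likelihood. Numerator for 2: 0.39·0.0638994 = 0.0249208.
Normalizing constant: 0.34·4.32772e-24 + 0.39·0.0638994 + 0.27·0.062882 = 0.0418989.
P(2 | observation) = 0.0249208 / 0.0418989 = 0.594783.

0.5948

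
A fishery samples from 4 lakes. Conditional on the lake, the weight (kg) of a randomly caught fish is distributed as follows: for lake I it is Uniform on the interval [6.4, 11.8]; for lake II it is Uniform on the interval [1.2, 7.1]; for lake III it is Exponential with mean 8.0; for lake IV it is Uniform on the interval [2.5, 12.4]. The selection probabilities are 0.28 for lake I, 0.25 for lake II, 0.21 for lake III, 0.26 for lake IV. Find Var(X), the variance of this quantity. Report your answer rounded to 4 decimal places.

20.4562

Per component, I: μ=9.1, E[X²]=85.24; II: μ=4.15, E[X²]=20.1233; III: μ=8, E[X²]=128; IV: μ=7.45, E[X²]=63.67.
E[X] = 0.28·9.1 + 0.25·4.15 + 0.21·8 + 0.26·7.45 = 7.2025.
E[X²] = 0.28·85.24 + 0.25·20.1233 + 0.21·128 + 0.26·63.67 = 72.3322.
Var(X) = E[X²] − (E[X])² = 72.3322 − 51.876 = 20.4562.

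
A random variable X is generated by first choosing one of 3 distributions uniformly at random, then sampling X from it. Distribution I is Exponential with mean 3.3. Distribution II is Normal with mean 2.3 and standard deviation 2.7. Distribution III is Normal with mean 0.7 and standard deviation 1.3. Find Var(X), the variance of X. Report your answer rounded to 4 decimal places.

7.7700

Per component, I: μ=3.3, E[X²]=21.78; II: μ=2.3, E[X²]=12.58; III: μ=0.7, E[X²]=2.18.
E[X] = 0.333333·3.3 + 0.333333·2.3 + 0.333333·0.7 = 2.1.
E[X²] = 0.333333·21.78 + 0.333333·12.58 + 0.333333·2.18 = 12.18.
Var(X) = E[X²] − (E[X])² = 12.18 − 4.41 = 7.77.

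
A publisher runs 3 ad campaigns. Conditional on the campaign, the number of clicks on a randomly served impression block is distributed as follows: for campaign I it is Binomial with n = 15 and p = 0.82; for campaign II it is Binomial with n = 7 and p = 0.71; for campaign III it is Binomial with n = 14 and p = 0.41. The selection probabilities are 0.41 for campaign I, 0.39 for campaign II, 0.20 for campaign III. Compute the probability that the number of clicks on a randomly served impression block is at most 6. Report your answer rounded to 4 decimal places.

Conditional on each campaign, P(X ≤ 6): I: 0.000345837; II: 0.909049; III: 0.664468.
By total probability, P(X ≤ 6) = 0.41·0.000345837 + 0.39·0.909049 + 0.2·0.664468 = 0.487564.

0.4876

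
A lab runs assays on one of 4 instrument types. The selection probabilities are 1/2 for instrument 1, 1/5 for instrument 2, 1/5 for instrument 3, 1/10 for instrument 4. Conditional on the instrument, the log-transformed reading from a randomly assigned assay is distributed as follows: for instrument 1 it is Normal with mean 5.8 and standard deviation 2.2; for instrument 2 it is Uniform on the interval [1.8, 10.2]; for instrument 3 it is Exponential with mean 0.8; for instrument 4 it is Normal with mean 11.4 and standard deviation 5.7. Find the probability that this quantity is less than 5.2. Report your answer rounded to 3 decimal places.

Conditional on each instrument, P(X < 5.2): 1: 0.392531; 2: 0.404762; 3: 0.998497; 4: 0.13836.
By total probability, P(X < 5.2) = 0.5·0.392531 + 0.2·0.404762 + 0.2·0.998497 + 0.1·0.13836 = 0.490753.

0.491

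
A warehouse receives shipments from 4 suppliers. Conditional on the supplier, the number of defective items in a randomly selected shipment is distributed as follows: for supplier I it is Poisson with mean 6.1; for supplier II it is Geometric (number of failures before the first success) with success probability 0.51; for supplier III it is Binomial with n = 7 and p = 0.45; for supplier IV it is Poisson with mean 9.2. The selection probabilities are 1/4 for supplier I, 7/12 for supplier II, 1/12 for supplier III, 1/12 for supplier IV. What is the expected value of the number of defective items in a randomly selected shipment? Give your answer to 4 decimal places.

3.1146

Component means — I: 6.1; II: 0.960784; III: 3.15; IV: 9.2.
E[X] = 0.25·6.1 + 0.583333·0.960784 + 0.0833333·3.15 + 0.0833333·9.2 = 3.11462.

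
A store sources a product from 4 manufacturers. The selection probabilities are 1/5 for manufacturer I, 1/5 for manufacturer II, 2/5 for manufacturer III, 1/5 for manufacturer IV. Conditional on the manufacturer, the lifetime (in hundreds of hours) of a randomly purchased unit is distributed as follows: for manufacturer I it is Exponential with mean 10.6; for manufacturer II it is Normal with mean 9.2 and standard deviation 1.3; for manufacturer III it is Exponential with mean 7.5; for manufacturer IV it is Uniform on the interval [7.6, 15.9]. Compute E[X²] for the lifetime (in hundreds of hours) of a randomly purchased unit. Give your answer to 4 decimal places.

135.9707

For each component E[X²] = Var + (mean)², giving I: 224.72; II: 86.33; III: 112.5; IV: 143.803.
Overall E[X²] = 0.2·224.72 + 0.2·86.33 + 0.4·112.5 + 0.2·143.803 = 135.971.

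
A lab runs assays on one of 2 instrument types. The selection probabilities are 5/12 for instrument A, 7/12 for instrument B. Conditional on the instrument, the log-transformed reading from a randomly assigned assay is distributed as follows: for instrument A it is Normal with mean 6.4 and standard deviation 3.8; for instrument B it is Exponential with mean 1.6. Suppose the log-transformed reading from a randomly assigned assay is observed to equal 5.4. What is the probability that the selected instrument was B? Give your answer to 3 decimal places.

0.228

Likelihoods f(5.4 | ·): A: 0.101412; B: 0.0213863.
Posterior ∝ prior × likelihood. Numerator for B: 0.583333·0.0213863 = 0.0124754.
Normalizing constant: 0.416667·0.101412 + 0.583333·0.0213863 = 0.0547303.
P(B | observation) = 0.0124754 / 0.0547303 = 0.227942.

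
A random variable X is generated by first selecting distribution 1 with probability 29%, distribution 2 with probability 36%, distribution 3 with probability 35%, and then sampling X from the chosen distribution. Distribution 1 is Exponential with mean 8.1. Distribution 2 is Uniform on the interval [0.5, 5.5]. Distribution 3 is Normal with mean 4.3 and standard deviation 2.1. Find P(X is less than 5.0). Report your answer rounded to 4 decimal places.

Conditional on each component, P(X < 5.0): 1: 0.460592; 2: 0.9; 3: 0.630559.
By total probability, P(X < 5.0) = 0.29·0.460592 + 0.36·0.9 + 0.35·0.630559 = 0.678267.

0.6783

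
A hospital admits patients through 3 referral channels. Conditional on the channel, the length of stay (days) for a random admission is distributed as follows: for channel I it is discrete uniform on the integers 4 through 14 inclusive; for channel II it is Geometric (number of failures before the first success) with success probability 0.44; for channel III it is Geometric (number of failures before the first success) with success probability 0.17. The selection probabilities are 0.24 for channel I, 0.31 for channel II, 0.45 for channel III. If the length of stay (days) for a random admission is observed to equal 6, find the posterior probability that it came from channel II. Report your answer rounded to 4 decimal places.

Likelihoods P(X=6 | ·): I: 0.0909091; II: 0.01357; III: 0.0555799.
Posterior ∝ prior × likelihood. Numerator for II: 0.31·0.01357 = 0.00420671.
Normalizing constant: 0.24·0.0909091 + 0.31·0.01357 + 0.45·0.0555799 = 0.0510358.
P(II | observation) = 0.00420671 / 0.0510358 = 0.0824266.

0.0824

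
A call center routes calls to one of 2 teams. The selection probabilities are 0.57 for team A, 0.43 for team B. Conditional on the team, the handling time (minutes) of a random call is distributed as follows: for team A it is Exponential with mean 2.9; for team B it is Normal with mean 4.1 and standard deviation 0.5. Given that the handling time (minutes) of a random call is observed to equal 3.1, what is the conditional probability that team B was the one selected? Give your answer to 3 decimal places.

0.408

Likelihoods f(3.1 | ·): A: 0.118401; B: 0.107982.
Posterior ∝ prior × likelihood. Numerator for B: 0.43·0.107982 = 0.0464322.
Normalizing constant: 0.57·0.118401 + 0.43·0.107982 = 0.113921.
P(B | observation) = 0.0464322 / 0.113921 = 0.407583.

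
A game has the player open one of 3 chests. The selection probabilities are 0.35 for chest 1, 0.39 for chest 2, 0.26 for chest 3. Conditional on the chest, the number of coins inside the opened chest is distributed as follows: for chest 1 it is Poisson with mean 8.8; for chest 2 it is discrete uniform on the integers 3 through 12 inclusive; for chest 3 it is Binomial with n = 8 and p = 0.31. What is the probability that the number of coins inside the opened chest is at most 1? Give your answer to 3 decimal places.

Conditional on each chest, P(X ≤ 1): 1: 0.00147718; 2: 0; 3: 0.236049.
By total probability, P(X ≤ 1) = 0.35·0.00147718 + 0.39·0 + 0.26·0.236049 = 0.0618899.

0.062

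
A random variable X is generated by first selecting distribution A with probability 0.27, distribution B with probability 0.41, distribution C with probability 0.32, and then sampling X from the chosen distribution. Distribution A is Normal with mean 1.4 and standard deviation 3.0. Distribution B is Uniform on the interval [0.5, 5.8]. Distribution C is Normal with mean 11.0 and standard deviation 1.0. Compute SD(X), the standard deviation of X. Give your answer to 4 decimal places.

4.4829

Per component, A: μ=1.4, E[X²]=10.96; B: μ=3.15, E[X²]=12.2633; C: μ=11, E[X²]=122.
E[X] = 0.27·1.4 + 0.41·3.15 + 0.32·11 = 5.1895.
E[X²] = 0.27·10.96 + 0.41·12.2633 + 0.32·122 = 47.0272.
Var(X) = E[X²] − (E[X])² = 47.0272 − 26.9309 = 20.0963.
SD(X) = √20.0963 = 4.48288.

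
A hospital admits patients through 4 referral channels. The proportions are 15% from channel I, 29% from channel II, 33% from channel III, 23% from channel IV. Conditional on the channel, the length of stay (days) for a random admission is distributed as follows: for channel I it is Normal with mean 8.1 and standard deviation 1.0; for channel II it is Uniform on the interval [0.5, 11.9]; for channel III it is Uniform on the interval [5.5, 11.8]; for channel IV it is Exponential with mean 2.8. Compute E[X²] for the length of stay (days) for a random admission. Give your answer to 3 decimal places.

53.669

For each component E[X²] = Var + (mean)², giving I: 66.61; II: 49.27; III: 78.13; IV: 15.68.
Overall E[X²] = 0.15·66.61 + 0.29·49.27 + 0.33·78.13 + 0.23·15.68 = 53.6691.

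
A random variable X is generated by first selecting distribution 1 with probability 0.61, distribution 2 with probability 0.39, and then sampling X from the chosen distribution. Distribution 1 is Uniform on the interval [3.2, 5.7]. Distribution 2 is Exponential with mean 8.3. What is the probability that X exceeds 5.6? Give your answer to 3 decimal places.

Conditional on each component, P(X > 5.6): 1: 0.04; 2: 0.50931.
By total probability, P(X > 5.6) = 0.61·0.04 + 0.39·0.50931 = 0.223031.

0.223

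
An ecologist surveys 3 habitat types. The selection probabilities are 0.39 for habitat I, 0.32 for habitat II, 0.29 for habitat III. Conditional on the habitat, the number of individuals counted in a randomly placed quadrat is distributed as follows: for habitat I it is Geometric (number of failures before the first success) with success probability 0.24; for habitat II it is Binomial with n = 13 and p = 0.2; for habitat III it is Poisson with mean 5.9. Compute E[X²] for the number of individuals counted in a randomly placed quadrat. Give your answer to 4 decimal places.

For each component E[X²] = Var + (mean)², giving I: 23.2222; II: 8.84; III: 40.71.
Overall E[X²] = 0.39·23.2222 + 0.32·8.84 + 0.29·40.71 = 23.6914.

23.6914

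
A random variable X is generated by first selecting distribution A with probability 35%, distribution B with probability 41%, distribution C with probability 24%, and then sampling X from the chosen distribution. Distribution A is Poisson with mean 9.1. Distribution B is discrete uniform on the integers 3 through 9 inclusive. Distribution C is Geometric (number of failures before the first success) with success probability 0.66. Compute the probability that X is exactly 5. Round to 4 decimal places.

Conditional on each component, P(X = 5): A: 0.0580692; B: 0.142857; C: 0.00299874.
By total probability, P(X = 5) = 0.35·0.0580692 + 0.41·0.142857 + 0.24·0.00299874 = 0.0796153.

0.0796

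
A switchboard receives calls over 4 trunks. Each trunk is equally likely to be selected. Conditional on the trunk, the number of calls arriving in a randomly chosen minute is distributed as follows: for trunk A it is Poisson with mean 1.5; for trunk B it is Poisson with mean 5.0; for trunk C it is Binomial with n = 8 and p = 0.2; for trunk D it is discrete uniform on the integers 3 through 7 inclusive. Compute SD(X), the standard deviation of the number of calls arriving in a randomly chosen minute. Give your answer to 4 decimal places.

Per component, A: μ=1.5, E[X²]=3.75; B: μ=5, E[X²]=30; C: μ=1.6, E[X²]=3.84; D: μ=5, E[X²]=27.
E[X] = 0.25·1.5 + 0.25·5 + 0.25·1.6 + 0.25·5 = 3.275.
E[X²] = 0.25·3.75 + 0.25·30 + 0.25·3.84 + 0.25·27 = 16.1475.
Var(X) = E[X²] − (E[X])² = 16.1475 − 10.7256 = 5.42188.
SD(X) = √5.42188 = 2.32849.

2.3285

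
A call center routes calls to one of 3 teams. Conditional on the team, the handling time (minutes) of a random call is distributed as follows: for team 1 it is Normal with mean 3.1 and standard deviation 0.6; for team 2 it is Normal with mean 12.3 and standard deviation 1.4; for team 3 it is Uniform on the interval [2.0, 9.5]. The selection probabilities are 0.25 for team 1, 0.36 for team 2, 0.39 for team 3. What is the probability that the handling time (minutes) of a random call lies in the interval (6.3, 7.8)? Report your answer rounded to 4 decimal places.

0.0782

Conditional on each team, P(6.3 < X < 7.8): 1: 4.8213e-08; 2: 0.00064474; 3: 0.2.
By total probability, P(6.3 < X < 7.8) = 0.25·4.8213e-08 + 0.36·0.00064474 + 0.39·0.2 = 0.0782321.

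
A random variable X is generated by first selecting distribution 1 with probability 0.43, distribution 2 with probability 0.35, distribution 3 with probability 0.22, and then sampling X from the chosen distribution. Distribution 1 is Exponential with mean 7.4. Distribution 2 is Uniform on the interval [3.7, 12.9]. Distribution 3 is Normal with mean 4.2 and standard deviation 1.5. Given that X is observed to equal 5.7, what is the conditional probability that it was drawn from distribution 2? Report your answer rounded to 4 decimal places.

Likelihoods f(5.7 | ·): 1: 0.0625524; 2: 0.108696; 3: 0.161314.
Posterior ∝ prior × likelihood. Numerator for 2: 0.35·0.108696 = 0.0380435.
Normalizing constant: 0.43·0.0625524 + 0.35·0.108696 + 0.22·0.161314 = 0.10043.
P(2 | observation) = 0.0380435 / 0.10043 = 0.378806.

0.3788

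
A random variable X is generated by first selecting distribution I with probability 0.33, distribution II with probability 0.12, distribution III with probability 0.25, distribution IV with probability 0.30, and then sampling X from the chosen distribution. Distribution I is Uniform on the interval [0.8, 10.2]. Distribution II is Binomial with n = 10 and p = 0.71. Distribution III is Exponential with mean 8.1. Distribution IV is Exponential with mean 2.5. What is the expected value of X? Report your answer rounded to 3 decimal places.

Component means — I: 5.5; II: 7.1; III: 8.1; IV: 2.5.
E[X] = 0.33·5.5 + 0.12·7.1 + 0.25·8.1 + 0.3·2.5 = 5.442.

5.442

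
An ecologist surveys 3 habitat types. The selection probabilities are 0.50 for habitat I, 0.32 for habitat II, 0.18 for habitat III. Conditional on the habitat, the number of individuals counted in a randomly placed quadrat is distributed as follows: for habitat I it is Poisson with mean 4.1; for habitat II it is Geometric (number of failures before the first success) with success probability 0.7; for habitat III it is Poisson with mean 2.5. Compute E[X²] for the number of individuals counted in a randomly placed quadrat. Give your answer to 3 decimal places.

12.285

For each component E[X²] = Var + (mean)², giving I: 20.91; II: 0.795918; III: 8.75.
Overall E[X²] = 0.5·20.91 + 0.32·0.795918 + 0.18·8.75 = 12.2847.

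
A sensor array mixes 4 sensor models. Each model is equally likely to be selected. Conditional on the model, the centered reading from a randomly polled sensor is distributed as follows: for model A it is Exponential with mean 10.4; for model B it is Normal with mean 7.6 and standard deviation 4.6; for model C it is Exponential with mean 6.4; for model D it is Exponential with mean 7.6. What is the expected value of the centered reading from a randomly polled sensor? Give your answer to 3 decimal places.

Component means — A: 10.4; B: 7.6; C: 6.4; D: 7.6.
E[X] = 0.25·10.4 + 0.25·7.6 + 0.25·6.4 + 0.25·7.6 = 8.

8.000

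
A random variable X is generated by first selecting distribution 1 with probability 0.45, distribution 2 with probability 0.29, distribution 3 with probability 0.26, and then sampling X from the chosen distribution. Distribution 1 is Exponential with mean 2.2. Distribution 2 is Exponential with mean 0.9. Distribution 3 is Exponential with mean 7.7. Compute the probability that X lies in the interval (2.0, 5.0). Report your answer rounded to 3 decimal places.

0.230

Conditional on each component, P(2.0 < X < 5.0): 1: 0.29986; 2: 0.104502; 3: 0.248867.
By total probability, P(2.0 < X < 5.0) = 0.45·0.29986 + 0.29·0.104502 + 0.26·0.248867 = 0.229948.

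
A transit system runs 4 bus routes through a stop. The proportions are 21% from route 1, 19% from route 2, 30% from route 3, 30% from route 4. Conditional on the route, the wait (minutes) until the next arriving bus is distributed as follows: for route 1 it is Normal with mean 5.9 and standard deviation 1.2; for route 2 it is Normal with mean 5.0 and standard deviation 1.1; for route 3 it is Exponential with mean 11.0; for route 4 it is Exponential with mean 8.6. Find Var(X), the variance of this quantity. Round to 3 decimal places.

64.460

Per component, 1: μ=5.9, E[X²]=36.25; 2: μ=5, E[X²]=26.21; 3: μ=11, E[X²]=242; 4: μ=8.6, E[X²]=147.92.
E[X] = 0.21·5.9 + 0.19·5 + 0.3·11 + 0.3·8.6 = 8.069.
E[X²] = 0.21·36.25 + 0.19·26.21 + 0.3·242 + 0.3·147.92 = 129.568.
Var(X) = E[X²] − (E[X])² = 129.568 − 65.1088 = 64.4596.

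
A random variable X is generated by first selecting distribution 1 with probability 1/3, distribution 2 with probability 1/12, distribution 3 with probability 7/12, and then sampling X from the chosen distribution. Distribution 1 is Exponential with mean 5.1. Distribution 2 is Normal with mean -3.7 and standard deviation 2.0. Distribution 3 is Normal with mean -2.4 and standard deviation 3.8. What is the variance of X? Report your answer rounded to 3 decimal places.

Per component, 1: μ=5.1, E[X²]=52.02; 2: μ=-3.7, E[X²]=17.69; 3: μ=-2.4, E[X²]=20.2.
E[X] = 0.333333·5.1 + 0.0833333·-3.7 + 0.583333·-2.4 = -0.00833333.
E[X²] = 0.333333·52.02 + 0.0833333·17.69 + 0.583333·20.2 = 30.5975.
Var(X) = E[X²] − (E[X])² = 30.5975 − 6.94444e-05 = 30.5974.

30.597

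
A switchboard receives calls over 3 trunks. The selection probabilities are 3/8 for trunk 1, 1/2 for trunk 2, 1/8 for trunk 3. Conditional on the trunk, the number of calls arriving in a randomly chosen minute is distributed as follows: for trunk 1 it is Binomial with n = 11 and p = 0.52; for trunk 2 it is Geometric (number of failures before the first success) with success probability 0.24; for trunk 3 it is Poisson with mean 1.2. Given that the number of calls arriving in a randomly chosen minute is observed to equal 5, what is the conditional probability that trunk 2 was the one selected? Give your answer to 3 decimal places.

Likelihoods P(X=5 | ·): 1: 0.214836; 2: 0.0608526; 3: 0.00624556.
Posterior ∝ prior × likelihood. Numerator for 2: 0.5·0.0608526 = 0.0304263.
Normalizing constant: 0.375·0.214836 + 0.5·0.0608526 + 0.125·0.00624556 = 0.11177.
P(2 | observation) = 0.0304263 / 0.11177 = 0.272222.

0.272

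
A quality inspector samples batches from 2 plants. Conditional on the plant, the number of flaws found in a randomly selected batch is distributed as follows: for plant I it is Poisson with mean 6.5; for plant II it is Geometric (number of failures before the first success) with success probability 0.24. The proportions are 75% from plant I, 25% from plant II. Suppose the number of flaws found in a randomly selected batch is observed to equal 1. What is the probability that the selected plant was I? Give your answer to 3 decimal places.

0.138

Likelihoods P(X=1 | ·): I: 0.00977235; II: 0.1824.
Posterior ∝ prior × likelihood. Numerator for I: 0.75·0.00977235 = 0.00732927.
Normalizing constant: 0.75·0.00977235 + 0.25·0.1824 = 0.0529293.
P(I | observation) = 0.00732927 / 0.0529293 = 0.138473.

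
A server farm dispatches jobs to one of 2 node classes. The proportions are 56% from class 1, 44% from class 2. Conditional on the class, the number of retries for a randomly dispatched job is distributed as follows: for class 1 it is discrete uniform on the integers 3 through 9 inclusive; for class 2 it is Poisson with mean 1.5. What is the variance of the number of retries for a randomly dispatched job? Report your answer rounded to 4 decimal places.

7.8896

Per component, 1: μ=6, E[X²]=40; 2: μ=1.5, E[X²]=3.75.
E[X] = 0.56·6 + 0.44·1.5 = 4.02.
E[X²] = 0.56·40 + 0.44·3.75 = 24.05.
Var(X) = E[X²] − (E[X])² = 24.05 − 16.1604 = 7.8896.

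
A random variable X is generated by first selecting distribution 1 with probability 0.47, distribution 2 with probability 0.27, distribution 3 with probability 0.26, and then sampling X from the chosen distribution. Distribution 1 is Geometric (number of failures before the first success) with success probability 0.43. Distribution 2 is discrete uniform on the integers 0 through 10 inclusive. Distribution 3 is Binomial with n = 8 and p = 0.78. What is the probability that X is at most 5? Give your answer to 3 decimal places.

Conditional on each component, P(X ≤ 5): 1: 0.965704; 2: 0.545455; 3: 0.248644.
By total probability, P(X ≤ 5) = 0.47·0.965704 + 0.27·0.545455 + 0.26·0.248644 = 0.665801.

0.666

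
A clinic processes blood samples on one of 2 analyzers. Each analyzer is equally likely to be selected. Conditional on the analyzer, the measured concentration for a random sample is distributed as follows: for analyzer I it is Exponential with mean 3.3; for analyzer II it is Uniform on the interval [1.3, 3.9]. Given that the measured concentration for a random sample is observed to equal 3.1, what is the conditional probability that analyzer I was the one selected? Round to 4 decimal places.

Likelihoods f(3.1 | ·): I: 0.118444; II: 0.384615.
Posterior ∝ prior × likelihood. Numerator for I: 0.5·0.118444 = 0.0592219.
Normalizing constant: 0.5·0.118444 + 0.5·0.384615 = 0.25153.
P(I | observation) = 0.0592219 / 0.25153 = 0.235447.

0.2354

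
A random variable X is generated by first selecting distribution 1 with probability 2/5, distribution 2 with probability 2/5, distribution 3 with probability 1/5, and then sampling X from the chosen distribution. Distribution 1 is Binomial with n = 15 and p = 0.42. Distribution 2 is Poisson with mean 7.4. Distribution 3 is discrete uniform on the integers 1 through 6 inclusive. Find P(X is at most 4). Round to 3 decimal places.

0.259

Conditional on each component, P(X ≤ 4): 1: 0.173906; 2: 0.139525; 3: 0.666667.
By total probability, P(X ≤ 4) = 0.4·0.173906 + 0.4·0.139525 + 0.2·0.666667 = 0.258706.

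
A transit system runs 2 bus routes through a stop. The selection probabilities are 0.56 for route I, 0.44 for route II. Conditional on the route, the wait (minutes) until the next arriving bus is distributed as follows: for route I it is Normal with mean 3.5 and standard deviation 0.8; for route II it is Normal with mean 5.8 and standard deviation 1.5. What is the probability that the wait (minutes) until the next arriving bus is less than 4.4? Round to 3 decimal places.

0.564

Conditional on each route, P(X < 4.4): I: 0.869705; II: 0.175324.
By total probability, P(X < 4.4) = 0.56·0.869705 + 0.44·0.175324 = 0.564178.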